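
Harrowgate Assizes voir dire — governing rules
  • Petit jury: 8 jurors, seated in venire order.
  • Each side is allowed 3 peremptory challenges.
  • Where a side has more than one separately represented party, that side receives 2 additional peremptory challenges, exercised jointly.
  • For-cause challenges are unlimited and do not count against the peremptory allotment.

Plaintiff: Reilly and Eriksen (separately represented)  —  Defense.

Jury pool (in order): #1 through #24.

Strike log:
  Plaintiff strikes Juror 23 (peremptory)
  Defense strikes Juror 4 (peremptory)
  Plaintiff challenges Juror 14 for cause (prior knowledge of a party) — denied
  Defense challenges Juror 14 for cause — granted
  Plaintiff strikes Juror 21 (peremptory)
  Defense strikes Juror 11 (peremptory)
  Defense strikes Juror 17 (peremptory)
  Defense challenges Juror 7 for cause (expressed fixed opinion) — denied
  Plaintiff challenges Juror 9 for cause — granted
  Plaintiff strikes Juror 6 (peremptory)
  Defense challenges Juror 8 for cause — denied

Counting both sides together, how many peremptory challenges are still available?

2

Plaintiff allotment: 3 base + 2 multi-party = 5. Defense allotment: 3.
Plaintiff peremptories used: #23, #21, #6 — 3 (for-cause on #14, #9 don't count).
Defense peremptories used: #4, #11, #17 — 3 (for-cause on #14, #7, #8 don't count).
Remaining: (5 − 3) + (3 − 3) = 2.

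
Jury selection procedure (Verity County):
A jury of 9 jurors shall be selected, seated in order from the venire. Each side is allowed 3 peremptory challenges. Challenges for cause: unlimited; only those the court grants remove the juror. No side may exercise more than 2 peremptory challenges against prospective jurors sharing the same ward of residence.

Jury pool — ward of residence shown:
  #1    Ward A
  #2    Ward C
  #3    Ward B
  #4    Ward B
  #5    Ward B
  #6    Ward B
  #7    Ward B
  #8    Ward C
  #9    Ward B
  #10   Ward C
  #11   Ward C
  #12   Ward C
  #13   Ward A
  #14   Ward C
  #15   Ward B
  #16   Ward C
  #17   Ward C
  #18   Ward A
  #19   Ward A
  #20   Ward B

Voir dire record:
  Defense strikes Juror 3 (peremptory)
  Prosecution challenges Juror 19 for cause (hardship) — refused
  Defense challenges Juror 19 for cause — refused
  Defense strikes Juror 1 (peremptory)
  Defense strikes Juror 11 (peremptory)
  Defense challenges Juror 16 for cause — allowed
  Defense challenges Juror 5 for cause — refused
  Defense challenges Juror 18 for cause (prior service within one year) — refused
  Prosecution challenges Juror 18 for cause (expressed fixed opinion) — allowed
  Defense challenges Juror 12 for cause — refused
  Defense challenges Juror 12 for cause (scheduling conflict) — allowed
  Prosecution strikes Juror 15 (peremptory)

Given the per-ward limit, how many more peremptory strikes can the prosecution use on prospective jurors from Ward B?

1

Prosecution peremptories so far: #15 — 1 of 3 used, 2 left overall.
Against Ward B: #15 — 1 used; per-ward cap 2 leaves 1.
Binding limit: min(2, 1) = 1.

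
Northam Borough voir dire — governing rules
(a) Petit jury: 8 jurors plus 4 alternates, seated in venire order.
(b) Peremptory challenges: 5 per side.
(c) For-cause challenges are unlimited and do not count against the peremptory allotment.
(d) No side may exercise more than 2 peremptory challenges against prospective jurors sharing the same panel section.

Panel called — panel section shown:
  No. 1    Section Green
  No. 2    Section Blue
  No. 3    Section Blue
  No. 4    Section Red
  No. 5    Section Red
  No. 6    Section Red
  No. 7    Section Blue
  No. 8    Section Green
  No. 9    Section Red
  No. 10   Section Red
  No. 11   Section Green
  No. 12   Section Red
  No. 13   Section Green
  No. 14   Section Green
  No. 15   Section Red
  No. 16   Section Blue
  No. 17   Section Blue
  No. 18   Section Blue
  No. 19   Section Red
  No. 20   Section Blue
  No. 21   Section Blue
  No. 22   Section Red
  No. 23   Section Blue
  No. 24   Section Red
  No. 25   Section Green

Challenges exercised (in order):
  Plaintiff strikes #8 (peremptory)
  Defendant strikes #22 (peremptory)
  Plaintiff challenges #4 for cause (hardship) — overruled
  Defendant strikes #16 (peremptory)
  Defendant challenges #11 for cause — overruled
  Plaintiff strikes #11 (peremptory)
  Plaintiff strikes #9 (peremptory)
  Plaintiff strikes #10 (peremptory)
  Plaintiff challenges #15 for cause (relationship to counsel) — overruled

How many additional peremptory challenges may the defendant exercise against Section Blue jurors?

1

Defendant peremptories so far: #22, #16 — 2 of 5 used, 3 left overall.
Against Section Blue: #16 — 1 used; per-section cap 2 leaves 1.
Binding limit: min(3, 1) = 1.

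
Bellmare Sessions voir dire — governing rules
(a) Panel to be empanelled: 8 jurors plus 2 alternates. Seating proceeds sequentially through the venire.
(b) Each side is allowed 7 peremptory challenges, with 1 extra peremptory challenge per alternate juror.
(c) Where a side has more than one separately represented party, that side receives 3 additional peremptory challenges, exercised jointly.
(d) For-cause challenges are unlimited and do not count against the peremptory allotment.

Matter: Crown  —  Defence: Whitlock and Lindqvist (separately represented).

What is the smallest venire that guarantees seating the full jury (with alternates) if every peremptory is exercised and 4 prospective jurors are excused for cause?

35

Seats to fill: 8 + 2 alternates = 10.
Peremptories — Crown: 7 + 1×2 = 9; Defence: 7 + 1×2 + 3 = 12; total 21.
For-cause removals: 4.
Minimum venire: 10 + 21 + 4 = 35.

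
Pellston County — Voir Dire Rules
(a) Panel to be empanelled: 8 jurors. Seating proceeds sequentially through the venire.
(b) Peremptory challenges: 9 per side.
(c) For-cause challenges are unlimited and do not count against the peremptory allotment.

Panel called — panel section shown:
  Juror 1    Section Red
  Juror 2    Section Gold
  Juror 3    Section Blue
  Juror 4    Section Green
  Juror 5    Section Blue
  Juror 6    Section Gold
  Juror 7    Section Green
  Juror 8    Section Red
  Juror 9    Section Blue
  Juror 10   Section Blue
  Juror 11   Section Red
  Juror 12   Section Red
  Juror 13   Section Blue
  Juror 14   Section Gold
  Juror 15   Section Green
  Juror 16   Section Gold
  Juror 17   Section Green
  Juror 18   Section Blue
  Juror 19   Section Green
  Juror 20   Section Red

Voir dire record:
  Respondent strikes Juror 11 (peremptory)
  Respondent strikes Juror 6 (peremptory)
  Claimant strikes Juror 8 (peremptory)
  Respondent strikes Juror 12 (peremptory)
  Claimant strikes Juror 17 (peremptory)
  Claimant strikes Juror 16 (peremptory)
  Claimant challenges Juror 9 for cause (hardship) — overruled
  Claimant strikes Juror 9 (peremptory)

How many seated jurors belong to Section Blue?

Removed: #6, #8, #9, #11, #12, #16, #17.
Seated jurors 1–8: #1, #2, #3, #4, #5, #7, #10, #13.
Of those, in Section Blue: #3, #5, #10, #13 → 4.

4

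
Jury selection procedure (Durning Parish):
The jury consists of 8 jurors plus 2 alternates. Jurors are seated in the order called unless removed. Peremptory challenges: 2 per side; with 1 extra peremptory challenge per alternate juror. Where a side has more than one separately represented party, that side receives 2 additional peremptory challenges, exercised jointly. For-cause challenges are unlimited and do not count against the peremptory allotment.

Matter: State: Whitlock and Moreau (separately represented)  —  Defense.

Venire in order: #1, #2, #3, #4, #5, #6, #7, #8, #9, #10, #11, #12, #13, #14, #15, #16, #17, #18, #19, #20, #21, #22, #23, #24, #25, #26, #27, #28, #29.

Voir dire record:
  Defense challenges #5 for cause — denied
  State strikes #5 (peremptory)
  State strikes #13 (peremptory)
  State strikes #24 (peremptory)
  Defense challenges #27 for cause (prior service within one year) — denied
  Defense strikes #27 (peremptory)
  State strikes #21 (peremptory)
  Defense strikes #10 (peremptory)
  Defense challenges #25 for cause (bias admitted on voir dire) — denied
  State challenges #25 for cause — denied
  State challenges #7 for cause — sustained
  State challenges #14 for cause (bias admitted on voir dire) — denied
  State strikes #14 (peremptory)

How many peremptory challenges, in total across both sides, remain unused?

3

State allotment: 2 base + 1 × 2 alternates + 2 multi-party = 6. Defense allotment: 2 base + 1 × 2 alternates = 4.
State peremptories used: #5, #13, #24, #21, #14 — 5 (for-cause on #25, #7, #14 don't count).
Defense peremptories used: #27, #10 — 2 (for-cause on #5, #27, #25 don't count).
Remaining: (6 − 5) + (4 − 2) = 3.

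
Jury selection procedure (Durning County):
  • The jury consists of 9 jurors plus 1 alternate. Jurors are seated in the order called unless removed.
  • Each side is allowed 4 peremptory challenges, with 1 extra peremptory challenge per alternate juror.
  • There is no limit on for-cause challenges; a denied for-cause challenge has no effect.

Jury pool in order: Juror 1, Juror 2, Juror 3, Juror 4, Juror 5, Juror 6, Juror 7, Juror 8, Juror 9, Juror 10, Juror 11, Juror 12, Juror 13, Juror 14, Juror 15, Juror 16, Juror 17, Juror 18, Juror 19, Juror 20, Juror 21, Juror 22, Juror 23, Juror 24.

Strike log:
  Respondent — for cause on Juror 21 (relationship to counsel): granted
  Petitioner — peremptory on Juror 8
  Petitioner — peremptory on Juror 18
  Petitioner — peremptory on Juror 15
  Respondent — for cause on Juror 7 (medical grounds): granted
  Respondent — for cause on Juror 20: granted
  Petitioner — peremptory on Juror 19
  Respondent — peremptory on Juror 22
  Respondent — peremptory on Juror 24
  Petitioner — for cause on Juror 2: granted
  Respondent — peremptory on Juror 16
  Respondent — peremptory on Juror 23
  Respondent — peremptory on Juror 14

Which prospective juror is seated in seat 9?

12

Removed: #2, #7, #8, #14, #15, #16, #18, #19, #20, #21, #22, #23, #24.
Seating in order: seats 1–9 → #1, #3, #4, #5, #6, #9, #10, #11, #12; alternates → #13.
So seat 9 is #12.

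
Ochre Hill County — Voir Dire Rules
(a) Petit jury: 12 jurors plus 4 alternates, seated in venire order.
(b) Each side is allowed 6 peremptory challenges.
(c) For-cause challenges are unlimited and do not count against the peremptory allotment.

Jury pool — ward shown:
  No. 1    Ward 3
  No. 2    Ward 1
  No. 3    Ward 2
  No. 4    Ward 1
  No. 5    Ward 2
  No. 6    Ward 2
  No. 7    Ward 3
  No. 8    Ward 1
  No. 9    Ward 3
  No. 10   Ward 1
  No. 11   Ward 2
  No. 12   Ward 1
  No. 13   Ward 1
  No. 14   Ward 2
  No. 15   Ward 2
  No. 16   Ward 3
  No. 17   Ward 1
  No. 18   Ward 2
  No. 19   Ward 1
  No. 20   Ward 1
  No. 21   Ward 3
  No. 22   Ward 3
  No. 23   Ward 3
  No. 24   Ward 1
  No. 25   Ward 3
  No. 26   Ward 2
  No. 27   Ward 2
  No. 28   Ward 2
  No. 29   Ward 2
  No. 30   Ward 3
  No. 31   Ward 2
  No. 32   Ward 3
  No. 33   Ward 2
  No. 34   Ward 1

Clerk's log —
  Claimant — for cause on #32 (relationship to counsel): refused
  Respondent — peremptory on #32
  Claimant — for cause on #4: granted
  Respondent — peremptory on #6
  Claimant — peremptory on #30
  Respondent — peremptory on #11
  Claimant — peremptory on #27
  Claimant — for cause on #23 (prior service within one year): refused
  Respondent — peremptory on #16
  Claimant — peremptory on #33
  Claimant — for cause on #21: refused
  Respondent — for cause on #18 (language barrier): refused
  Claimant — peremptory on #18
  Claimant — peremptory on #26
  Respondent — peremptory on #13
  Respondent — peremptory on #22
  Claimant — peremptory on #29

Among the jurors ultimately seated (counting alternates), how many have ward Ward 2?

4

Removed: #4, #6, #11, #13, #16, #18, #22, #26, #27, #29, #30, #32, #33.
Seated (16 incl. alternates): #1, #2, #3, #5, #7, #8, #9, #10, #12, #14, #15, #17, #19, #20, #21, #23.
Of those, in Ward 2: #3, #5, #14, #15 → 4.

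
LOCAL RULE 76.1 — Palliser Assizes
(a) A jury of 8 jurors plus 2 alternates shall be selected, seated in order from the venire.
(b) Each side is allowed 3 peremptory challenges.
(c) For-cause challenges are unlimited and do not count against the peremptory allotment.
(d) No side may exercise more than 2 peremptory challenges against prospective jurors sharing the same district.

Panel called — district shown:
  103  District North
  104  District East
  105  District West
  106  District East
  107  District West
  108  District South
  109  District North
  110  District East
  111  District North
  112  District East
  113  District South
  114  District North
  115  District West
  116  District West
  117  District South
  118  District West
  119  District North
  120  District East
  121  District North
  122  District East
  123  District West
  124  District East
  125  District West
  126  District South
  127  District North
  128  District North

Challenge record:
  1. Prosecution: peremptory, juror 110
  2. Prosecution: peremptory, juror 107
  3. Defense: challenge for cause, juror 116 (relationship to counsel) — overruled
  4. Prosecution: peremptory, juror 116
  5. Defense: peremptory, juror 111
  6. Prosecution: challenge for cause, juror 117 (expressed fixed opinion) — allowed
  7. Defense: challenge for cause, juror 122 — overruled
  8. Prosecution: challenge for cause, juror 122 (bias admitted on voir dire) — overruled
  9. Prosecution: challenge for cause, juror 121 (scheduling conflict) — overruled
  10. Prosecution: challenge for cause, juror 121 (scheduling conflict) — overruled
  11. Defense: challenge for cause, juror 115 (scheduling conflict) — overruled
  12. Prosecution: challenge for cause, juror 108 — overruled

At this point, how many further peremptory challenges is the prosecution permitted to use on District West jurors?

0

Prosecution peremptories so far: #110, #107, #116 — 3 of 3 used, 0 left overall.
Against District West: #107, #116 — 2 used; per-district cap 2 leaves 0.
Binding limit: min(0, 0) = 0.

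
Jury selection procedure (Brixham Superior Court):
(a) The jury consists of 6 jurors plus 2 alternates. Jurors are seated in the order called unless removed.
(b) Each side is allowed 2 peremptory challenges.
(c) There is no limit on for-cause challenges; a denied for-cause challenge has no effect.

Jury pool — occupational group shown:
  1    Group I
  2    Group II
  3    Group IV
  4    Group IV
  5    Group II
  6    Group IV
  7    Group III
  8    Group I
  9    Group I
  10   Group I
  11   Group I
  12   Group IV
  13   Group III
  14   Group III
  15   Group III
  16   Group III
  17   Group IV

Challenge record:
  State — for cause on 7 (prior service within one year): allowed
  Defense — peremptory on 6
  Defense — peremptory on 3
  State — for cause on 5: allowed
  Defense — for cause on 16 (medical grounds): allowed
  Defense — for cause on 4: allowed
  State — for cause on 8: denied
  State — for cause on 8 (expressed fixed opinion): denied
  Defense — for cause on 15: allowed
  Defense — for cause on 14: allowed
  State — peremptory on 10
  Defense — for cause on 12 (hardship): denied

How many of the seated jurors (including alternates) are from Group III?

1

Removed: #3, #4, #5, #6, #7, #10, #14, #15, #16.
Seated (8 incl. alternates): #1, #2, #8, #9, #11, #12, #13, #17.
Of those, in Group III: #13 → 1.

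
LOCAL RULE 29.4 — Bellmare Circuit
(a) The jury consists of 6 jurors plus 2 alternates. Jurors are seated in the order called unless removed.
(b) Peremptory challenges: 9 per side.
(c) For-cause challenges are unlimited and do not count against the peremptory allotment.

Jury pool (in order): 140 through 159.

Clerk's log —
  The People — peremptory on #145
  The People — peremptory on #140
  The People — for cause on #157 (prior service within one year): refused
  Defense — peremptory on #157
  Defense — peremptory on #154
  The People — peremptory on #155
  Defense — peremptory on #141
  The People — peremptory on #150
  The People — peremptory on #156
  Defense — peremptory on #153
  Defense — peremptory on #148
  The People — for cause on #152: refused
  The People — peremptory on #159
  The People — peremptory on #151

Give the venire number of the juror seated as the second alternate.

158

Removed: #140, #141, #145, #148, #150, #151, #153, #154, #155, #156, #157, #159. (#152 stays — for-cause denied.)
Seating in order: seats 1–6 → #142, #143, #144, #146, #147, #149; alternates → #152, #158.
So alternate 2 is #158.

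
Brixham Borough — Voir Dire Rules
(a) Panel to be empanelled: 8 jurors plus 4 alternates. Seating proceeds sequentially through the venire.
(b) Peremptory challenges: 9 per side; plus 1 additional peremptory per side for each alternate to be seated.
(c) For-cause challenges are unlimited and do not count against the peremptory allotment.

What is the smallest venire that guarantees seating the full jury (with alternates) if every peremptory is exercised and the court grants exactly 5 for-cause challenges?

Seats to fill: 8 + 4 alternates = 12.
Peremptories: 9 + 1×4 = 13 per side × 2 sides = 26.
For-cause removals: 5.
Minimum venire: 12 + 26 + 5 = 43.

43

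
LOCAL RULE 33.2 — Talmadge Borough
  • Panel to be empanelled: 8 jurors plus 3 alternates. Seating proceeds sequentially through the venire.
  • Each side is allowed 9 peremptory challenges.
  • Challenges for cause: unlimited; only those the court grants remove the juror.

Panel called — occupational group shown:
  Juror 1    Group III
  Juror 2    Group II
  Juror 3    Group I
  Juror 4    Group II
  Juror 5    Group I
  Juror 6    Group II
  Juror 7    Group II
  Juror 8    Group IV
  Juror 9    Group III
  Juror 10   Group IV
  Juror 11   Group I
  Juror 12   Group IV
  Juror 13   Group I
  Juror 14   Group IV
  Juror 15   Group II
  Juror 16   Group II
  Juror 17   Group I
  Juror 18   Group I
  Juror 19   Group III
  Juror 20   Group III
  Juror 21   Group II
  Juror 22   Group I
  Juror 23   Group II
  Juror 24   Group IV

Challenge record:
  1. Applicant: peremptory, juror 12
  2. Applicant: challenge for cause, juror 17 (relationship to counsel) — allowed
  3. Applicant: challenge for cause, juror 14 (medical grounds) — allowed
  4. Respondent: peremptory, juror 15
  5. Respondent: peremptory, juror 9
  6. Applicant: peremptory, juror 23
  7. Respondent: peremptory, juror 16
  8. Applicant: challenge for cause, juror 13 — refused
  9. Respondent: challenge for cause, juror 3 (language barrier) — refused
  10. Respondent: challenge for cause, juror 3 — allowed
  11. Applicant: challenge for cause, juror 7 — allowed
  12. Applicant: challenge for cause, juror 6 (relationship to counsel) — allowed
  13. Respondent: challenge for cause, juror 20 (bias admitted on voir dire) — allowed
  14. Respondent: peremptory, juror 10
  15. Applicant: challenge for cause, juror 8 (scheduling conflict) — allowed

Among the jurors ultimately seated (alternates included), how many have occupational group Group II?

3

Removed: #3, #6, #7, #8, #9, #10, #12, #14, #15, #16, #17, #20, #23.
Seated (11 incl. alternates): #1, #2, #4, #5, #11, #13, #18, #19, #21, #22, #24.
Of those, in Group II: #2, #4, #21 → 3.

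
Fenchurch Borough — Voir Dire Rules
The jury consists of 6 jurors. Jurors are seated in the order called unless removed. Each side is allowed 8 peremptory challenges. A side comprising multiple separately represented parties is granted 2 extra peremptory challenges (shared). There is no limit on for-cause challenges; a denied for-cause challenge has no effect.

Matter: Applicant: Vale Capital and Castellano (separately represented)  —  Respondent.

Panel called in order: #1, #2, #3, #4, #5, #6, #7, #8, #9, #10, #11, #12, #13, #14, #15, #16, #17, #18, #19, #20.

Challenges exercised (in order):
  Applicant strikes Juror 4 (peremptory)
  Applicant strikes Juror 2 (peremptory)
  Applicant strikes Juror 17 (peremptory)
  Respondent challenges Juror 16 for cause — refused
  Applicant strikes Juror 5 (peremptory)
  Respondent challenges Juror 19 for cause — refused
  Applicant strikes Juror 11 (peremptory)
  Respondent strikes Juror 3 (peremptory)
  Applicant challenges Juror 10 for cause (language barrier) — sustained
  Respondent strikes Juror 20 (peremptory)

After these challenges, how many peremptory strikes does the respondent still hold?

Respondent allotment: 8.
Respondent peremptories used: #3, #20 — 2 (for-cause on #16, #19 don't count).
Remaining: 8 − 2 = 6.

6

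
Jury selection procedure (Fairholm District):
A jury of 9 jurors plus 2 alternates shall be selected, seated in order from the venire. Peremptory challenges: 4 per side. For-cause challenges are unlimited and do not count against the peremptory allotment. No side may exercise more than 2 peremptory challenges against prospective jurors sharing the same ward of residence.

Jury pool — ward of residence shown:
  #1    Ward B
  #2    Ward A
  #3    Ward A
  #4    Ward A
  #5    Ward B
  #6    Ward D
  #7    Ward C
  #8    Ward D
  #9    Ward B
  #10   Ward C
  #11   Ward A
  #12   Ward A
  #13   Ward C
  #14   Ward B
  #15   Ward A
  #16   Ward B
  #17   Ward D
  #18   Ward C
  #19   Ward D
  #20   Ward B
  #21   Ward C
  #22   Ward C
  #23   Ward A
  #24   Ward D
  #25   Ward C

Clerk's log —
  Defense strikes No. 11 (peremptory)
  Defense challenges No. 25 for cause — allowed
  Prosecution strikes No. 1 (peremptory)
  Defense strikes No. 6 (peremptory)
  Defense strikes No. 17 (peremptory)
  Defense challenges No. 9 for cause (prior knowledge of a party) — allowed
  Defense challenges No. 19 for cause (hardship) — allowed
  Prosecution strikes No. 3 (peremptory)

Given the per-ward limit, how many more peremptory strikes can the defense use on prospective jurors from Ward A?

1

Defense peremptories so far: #11, #6, #17 — 3 of 4 used, 1 left overall.
Against Ward A: #11 — 1 used; per-ward cap 2 leaves 1.
Binding limit: min(1, 1) = 1.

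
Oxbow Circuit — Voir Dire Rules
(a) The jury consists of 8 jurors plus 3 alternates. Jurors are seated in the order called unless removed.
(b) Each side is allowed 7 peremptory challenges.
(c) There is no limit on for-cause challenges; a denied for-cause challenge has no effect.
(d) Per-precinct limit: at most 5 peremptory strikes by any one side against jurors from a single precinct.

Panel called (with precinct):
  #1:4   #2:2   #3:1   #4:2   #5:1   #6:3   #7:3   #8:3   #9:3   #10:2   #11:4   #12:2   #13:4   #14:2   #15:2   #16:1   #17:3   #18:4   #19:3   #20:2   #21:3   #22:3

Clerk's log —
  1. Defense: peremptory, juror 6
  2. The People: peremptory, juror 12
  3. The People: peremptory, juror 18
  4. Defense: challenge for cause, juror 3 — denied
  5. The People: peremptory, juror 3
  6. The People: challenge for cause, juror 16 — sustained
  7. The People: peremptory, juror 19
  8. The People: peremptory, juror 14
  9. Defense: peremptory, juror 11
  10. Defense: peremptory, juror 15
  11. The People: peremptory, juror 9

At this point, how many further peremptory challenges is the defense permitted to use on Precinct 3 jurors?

4

Defense peremptories so far: #6, #11, #15 — 3 of 7 used, 4 left overall.
Against Precinct 3: #6 — 1 used; per-precinct cap 5 leaves 4.
Binding limit: min(4, 4) = 4.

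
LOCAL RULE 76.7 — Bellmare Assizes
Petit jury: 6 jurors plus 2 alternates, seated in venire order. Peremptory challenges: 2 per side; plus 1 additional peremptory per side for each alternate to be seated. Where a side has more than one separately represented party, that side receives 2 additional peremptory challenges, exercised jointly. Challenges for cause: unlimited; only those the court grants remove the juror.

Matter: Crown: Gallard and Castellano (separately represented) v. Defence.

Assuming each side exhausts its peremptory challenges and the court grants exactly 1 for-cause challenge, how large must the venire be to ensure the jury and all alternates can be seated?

Seats to fill: 6 + 2 alternates = 8.
Peremptories — Crown: 2 + 1×2 + 2 = 6; Defence: 2 + 1×2 = 4; total 10.
For-cause removals: 1.
Minimum venire: 8 + 10 + 1 = 19.

19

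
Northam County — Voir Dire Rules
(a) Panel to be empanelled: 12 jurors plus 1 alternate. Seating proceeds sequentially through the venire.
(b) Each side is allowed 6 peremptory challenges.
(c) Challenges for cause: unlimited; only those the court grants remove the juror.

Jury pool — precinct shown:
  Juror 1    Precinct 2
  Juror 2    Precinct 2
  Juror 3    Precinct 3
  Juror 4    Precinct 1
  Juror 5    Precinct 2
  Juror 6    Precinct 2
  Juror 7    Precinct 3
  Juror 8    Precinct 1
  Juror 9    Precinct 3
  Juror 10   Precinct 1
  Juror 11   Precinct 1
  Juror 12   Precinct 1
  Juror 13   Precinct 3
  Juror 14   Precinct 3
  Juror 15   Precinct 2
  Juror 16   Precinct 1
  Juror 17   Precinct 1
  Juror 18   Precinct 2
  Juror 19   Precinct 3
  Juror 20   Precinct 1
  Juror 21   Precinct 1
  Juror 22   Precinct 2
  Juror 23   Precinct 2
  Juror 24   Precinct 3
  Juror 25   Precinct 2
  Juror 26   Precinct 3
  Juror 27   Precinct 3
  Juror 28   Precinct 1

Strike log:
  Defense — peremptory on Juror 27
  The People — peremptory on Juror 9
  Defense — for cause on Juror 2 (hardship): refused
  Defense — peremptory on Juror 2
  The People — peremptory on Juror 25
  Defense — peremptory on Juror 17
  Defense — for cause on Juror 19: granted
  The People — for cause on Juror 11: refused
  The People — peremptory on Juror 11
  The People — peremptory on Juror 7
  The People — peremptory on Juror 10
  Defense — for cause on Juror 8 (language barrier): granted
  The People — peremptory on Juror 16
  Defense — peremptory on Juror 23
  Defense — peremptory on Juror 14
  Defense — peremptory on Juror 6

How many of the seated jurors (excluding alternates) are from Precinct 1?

Removed: #2, #6, #7, #8, #9, #10, #11, #14, #16, #17, #19, #23, #25, #27.
Seated jurors 1–12: #1, #3, #4, #5, #12, #13, #15, #18, #20, #21, #22, #24 (alternates #26 not counted).
Of those, in Precinct 1: #4, #12, #20, #21 → 4.

4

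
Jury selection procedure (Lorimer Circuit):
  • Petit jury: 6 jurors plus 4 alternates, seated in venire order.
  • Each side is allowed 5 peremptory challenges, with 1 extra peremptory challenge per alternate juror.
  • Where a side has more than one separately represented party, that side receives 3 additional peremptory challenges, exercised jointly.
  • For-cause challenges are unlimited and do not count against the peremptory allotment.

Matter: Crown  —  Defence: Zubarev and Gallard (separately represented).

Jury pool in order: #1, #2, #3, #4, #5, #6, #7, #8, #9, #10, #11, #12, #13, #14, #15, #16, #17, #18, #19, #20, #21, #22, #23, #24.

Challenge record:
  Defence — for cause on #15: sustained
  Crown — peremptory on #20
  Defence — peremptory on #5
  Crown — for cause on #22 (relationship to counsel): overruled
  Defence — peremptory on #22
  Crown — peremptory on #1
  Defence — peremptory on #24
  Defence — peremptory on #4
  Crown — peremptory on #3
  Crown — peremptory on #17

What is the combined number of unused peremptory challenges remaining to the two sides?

13

Crown allotment: 5 base + 1 × 4 alternates = 9. Defence allotment: 5 base + 1 × 4 alternates + 3 multi-party = 12.
Crown peremptories used: #20, #1, #3, #17 — 4 (the for-cause on #22 doesn't count).
Defence peremptories used: #5, #22, #24, #4 — 4 (the for-cause on #15 doesn't count).
Remaining: (9 − 4) + (12 − 4) = 13.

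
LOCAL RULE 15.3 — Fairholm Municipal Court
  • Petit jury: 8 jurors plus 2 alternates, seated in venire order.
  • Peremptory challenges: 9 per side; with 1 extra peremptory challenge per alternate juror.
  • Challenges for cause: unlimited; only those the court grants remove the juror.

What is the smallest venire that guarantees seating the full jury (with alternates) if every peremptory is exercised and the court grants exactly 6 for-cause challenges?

Seats to fill: 8 + 2 alternates = 10.
Peremptories: 9 + 1×2 = 11 per side × 2 sides = 22.
For-cause removals: 6.
Minimum venire: 10 + 22 + 6 = 38.

38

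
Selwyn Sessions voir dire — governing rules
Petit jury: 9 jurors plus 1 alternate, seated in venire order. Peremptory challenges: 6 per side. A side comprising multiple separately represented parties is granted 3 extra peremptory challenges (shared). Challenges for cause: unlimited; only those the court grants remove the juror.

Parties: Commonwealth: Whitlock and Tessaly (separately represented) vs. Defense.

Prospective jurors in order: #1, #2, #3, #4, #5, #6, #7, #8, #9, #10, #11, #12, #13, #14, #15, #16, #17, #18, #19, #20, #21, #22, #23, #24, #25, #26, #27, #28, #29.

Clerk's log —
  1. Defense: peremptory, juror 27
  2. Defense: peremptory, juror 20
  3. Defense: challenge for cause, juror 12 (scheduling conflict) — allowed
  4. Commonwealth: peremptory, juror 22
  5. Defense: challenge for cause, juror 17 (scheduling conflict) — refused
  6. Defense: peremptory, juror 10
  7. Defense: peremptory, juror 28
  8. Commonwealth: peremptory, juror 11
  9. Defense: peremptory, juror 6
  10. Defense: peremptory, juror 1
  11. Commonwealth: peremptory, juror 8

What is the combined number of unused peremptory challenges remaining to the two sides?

Commonwealth allotment: 6 base + 3 multi-party = 9. Defense allotment: 6.
Commonwealth peremptories used: #22, #11, #8 — 3.
Defense peremptories used: #27, #20, #10, #28, #6, #1 — 6 (for-cause on #12, #17 don't count).
Remaining: (9 − 3) + (6 − 6) = 6.

6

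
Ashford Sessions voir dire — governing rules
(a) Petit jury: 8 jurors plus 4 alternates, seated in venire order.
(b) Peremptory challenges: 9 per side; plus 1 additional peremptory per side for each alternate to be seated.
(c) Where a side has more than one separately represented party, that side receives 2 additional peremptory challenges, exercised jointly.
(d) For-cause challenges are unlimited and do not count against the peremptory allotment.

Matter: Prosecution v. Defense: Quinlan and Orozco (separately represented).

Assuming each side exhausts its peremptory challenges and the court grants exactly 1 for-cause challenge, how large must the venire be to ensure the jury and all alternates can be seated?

41

Seats to fill: 8 + 4 alternates = 12.
Peremptories — Prosecution: 9 + 1×4 = 13; Defense: 9 + 1×4 + 2 = 15; total 28.
For-cause removals: 1.
Minimum venire: 12 + 28 + 1 = 41.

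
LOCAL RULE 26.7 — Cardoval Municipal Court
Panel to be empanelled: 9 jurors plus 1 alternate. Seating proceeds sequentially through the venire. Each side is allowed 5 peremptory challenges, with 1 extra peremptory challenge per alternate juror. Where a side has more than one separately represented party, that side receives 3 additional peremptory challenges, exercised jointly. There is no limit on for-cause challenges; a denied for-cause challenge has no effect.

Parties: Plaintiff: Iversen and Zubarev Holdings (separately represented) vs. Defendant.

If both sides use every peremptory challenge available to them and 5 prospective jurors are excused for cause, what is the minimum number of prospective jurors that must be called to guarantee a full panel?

30

Seats to fill: 9 + 1 alternates = 10.
Peremptories — Plaintiff: 5 + 1×1 + 3 = 9; Defendant: 5 + 1×1 = 6; total 15.
For-cause removals: 5.
Minimum venire: 10 + 15 + 5 = 30.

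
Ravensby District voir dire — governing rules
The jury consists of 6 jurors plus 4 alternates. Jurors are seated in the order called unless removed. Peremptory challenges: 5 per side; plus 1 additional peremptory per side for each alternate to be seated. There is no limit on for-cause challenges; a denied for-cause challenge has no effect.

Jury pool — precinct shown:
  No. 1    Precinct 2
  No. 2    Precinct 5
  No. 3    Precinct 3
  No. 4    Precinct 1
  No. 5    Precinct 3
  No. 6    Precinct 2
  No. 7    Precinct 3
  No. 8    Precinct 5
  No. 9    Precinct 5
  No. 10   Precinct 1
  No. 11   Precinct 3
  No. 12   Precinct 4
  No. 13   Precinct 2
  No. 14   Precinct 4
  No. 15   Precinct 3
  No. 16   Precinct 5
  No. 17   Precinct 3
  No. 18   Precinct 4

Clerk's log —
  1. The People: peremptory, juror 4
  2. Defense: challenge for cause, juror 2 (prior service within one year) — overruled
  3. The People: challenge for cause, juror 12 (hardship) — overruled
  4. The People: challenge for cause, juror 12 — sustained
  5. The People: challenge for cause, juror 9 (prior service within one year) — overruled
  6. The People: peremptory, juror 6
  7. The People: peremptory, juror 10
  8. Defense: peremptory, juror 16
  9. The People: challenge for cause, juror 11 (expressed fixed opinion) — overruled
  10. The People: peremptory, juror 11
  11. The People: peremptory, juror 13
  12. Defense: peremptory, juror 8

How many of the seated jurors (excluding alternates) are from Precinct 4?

0

Removed: #4, #6, #8, #10, #11, #12, #13, #16.
Seated jurors 1–6: #1, #2, #3, #5, #7, #9 (alternates #14, #15, #17, #18 not counted).
None of those are in Precinct 4 → 0.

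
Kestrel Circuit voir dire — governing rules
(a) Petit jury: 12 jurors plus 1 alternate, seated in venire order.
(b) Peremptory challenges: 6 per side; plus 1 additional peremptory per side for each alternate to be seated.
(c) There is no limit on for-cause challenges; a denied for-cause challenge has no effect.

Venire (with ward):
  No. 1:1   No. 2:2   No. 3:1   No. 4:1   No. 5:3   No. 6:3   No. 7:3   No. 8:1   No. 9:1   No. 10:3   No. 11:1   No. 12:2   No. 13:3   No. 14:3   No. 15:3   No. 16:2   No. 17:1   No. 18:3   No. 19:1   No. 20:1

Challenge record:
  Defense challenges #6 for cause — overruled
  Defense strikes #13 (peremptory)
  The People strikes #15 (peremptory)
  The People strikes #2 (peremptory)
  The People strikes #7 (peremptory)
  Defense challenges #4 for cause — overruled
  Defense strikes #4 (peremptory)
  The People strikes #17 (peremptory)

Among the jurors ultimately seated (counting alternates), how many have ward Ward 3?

5

Removed: #2, #4, #7, #13, #15, #17.
Seated (13 incl. alternates): #1, #3, #5, #6, #8, #9, #10, #11, #12, #14, #16, #18, #19.
Of those, in Ward 3: #5, #6, #10, #14, #18 → 5.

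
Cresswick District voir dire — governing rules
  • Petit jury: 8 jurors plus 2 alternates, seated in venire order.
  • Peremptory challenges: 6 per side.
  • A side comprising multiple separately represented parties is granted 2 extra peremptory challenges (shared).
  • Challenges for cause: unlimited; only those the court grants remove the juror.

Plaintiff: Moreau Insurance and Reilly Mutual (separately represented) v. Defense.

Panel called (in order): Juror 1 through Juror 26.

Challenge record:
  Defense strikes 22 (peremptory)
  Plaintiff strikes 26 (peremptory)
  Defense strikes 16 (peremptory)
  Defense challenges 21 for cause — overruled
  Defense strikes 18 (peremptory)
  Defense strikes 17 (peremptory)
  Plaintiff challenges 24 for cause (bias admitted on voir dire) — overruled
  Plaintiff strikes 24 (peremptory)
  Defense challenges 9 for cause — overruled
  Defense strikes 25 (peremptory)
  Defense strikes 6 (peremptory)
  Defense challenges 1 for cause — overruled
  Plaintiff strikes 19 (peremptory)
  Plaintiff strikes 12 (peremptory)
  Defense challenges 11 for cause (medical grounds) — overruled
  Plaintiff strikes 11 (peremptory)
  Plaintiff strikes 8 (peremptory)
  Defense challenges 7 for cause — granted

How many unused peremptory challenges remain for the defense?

Defense allotment: 6.
Defense peremptories used: #22, #16, #18, #17, #25, #6 — 6 (for-cause on #21, #9, #1, #11, #7 don't count).
Remaining: 6 − 6 = 0.

0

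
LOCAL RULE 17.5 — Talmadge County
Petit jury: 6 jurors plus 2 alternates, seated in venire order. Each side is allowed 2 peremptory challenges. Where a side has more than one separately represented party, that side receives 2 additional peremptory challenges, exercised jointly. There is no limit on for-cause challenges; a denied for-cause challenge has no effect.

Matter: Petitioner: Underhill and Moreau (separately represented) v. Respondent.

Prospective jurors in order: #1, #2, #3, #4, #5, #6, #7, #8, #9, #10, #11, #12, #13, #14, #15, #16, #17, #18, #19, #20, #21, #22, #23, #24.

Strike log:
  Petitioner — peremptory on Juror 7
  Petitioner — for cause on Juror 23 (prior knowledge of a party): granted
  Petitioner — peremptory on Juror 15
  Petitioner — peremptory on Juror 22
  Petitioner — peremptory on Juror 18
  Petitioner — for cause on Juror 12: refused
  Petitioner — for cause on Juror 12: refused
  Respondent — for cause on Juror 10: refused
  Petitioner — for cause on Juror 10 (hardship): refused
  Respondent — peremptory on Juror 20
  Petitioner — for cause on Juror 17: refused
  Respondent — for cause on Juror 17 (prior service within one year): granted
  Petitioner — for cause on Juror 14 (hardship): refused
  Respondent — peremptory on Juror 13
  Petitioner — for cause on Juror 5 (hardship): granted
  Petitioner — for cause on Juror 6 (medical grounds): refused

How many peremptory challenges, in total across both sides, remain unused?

0

Petitioner allotment: 2 base + 2 multi-party = 4. Respondent allotment: 2.
Petitioner peremptories used: #7, #15, #22, #18 — 4 (for-cause on #23, #12, #12, #10, #17, #14, #5, #6 don't count).
Respondent peremptories used: #20, #13 — 2 (for-cause on #10, #17 don't count).
Remaining: (4 − 4) + (2 − 2) = 0.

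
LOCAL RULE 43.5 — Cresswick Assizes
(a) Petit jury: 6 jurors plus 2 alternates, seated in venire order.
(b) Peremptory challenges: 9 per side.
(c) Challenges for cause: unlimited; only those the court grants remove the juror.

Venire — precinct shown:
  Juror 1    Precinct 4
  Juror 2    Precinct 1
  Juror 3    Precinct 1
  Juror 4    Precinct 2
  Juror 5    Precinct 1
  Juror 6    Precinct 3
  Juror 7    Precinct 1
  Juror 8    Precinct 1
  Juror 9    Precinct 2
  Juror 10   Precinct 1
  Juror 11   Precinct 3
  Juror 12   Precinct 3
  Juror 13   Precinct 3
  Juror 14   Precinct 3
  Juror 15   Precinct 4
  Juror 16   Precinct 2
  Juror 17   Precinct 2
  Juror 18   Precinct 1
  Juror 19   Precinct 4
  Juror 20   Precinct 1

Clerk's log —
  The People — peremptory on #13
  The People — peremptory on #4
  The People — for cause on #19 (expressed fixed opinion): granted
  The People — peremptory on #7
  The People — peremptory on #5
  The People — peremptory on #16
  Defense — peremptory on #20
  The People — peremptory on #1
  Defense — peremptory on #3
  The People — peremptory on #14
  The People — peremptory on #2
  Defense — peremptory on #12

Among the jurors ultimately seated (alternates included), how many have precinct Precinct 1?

Removed: #1, #2, #3, #4, #5, #7, #12, #13, #14, #16, #19, #20.
Seated (8 incl. alternates): #6, #8, #9, #10, #11, #15, #17, #18.
Of those, in Precinct 1: #8, #10, #18 → 3.

3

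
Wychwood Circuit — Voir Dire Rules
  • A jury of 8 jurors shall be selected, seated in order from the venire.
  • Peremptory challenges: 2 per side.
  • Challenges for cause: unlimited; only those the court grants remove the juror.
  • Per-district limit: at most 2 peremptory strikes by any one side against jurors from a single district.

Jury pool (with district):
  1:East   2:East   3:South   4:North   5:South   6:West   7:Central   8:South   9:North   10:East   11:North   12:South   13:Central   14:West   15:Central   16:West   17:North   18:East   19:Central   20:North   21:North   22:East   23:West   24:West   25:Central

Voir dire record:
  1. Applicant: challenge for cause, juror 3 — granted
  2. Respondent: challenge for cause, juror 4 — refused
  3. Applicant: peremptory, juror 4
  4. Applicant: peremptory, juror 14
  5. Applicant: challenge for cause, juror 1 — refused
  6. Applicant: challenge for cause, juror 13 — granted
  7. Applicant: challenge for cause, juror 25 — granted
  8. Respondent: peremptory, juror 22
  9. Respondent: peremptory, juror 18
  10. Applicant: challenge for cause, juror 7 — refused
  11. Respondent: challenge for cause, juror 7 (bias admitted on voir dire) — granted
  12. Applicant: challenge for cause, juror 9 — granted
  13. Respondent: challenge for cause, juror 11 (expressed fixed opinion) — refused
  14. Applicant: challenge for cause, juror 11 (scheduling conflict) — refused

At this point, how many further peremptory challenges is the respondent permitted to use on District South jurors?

0

Respondent peremptories so far: #22, #18 — 2 of 2 used, 0 left overall.
Against District South: none yet — per-district cap 2 leaves 2.
Binding limit: min(0, 2) = 0.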